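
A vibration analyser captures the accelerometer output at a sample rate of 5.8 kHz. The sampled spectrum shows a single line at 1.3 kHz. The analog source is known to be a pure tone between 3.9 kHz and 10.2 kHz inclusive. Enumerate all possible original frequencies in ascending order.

4.5 kHz, 7.1 kHz

Frequencies that alias to 1.3 kHz are k·fs ± 1.3 kHz for integer k ≥ 0.
k=0: 1.3 kHz.
k=1: 4.5 kHz, 7.1 kHz.
k=2: 10.3 kHz, 12.9 kHz.
Within [3.9 kHz, 10.2 kHz]: 4.5 kHz, 7.1 kHz.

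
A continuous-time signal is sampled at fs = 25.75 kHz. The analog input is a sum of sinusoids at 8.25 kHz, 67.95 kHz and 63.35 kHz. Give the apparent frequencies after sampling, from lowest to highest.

8.25 kHz, 9.3 kHz, 11.85 kHz

fs/2 = 12.875 kHz.
8.25 kHz ≤ fs/2 = 12.875 kHz, passes unchanged.
67.95 kHz mod fs = 16.45 kHz.
16.45 kHz > fs/2 = 12.875 kHz, folds to fs − 16.45 kHz = 9.3 kHz.
63.35 kHz mod fs = 11.85 kHz.
11.85 kHz ≤ fs/2 = 12.875 kHz, appears at 11.85 kHz.
Distinct values: {8.25 kHz, 9.3 kHz, 11.85 kHz}.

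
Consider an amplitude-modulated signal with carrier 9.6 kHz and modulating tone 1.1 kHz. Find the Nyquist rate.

21.4 kHz

AM sidebands sit at fc ± fm = 8.5 kHz and 10.7 kHz.
Highest-frequency component: 10.7 kHz.
Nyquist rate = 2 × 10.7 kHz = 21.4 kHz.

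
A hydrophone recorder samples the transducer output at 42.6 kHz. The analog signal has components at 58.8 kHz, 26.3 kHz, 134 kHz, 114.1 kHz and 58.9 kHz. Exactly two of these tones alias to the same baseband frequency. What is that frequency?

fs/2 = 21.3 kHz.
58.8 kHz mod fs = 16.2 kHz.
16.2 kHz ≤ fs/2 = 21.3 kHz, appears at 16.2 kHz.
26.3 kHz > fs/2 = 21.3 kHz, folds to fs − 26.3 kHz = 16.3 kHz.
134 kHz mod fs = 6.2 kHz.
6.2 kHz ≤ fs/2 = 21.3 kHz, appears at 6.2 kHz.
114.1 kHz mod fs = 28.9 kHz.
28.9 kHz > fs/2 = 21.3 kHz, folds to fs − 28.9 kHz = 13.7 kHz.
58.9 kHz mod fs = 16.3 kHz.
16.3 kHz ≤ fs/2 = 21.3 kHz, appears at 16.3 kHz.
26.3 kHz and 58.9 kHz both map to 16.3 kHz.

16.3 kHz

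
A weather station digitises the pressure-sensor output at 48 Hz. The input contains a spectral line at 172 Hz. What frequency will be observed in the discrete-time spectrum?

20 Hz

172 Hz mod fs = 28 Hz.
28 Hz > fs/2 = 24 Hz, folds to fs − 28 Hz = 20 Hz.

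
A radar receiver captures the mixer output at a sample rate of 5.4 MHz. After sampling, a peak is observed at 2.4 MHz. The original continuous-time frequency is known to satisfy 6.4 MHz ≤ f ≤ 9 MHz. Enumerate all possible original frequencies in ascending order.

7.8 MHz, 8.4 MHz

Frequencies that alias to 2.4 MHz are k·fs ± 2.4 MHz for integer k ≥ 0.
k=0: 2.4 MHz.
k=1: 3 MHz, 7.8 MHz.
k=2: 8.4 MHz, 13.2 MHz.
k=3: 13.8 MHz, 18.6 MHz.
Within [6.4 MHz, 9 MHz]: 7.8 MHz, 8.4 MHz.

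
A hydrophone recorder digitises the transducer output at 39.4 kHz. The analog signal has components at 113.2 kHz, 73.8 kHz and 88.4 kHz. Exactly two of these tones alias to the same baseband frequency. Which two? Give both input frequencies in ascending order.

73.8 kHz, 113.2 kHz

fs/2 = 19.7 kHz.
113.2 kHz mod fs = 34.4 kHz.
34.4 kHz > fs/2 = 19.7 kHz, folds to fs − 34.4 kHz = 5 kHz.
73.8 kHz mod fs = 34.4 kHz.
34.4 kHz > fs/2 = 19.7 kHz, folds to fs − 34.4 kHz = 5 kHz.
88.4 kHz mod fs = 9.6 kHz.
9.6 kHz ≤ fs/2 = 19.7 kHz, appears at 9.6 kHz.
73.8 kHz and 113.2 kHz both map to 5 kHz.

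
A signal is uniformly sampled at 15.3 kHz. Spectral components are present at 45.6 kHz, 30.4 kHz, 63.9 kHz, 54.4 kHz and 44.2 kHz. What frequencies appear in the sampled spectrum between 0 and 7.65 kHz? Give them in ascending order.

0.2 kHz, 0.3 kHz, 1.7 kHz, 2.7 kHz, 6.8 kHz

fs/2 = 7.65 kHz.
45.6 kHz mod fs = 15 kHz.
15 kHz > fs/2 = 7.65 kHz, folds to fs − 15 kHz = 0.3 kHz.
30.4 kHz mod fs = 15.1 kHz.
15.1 kHz > fs/2 = 7.65 kHz, folds to fs − 15.1 kHz = 0.2 kHz.
63.9 kHz mod fs = 2.7 kHz.
2.7 kHz ≤ fs/2 = 7.65 kHz, appears at 2.7 kHz.
54.4 kHz mod fs = 8.5 kHz.
8.5 kHz > fs/2 = 7.65 kHz, folds to fs − 8.5 kHz = 6.8 kHz.
44.2 kHz mod fs = 13.6 kHz.
13.6 kHz > fs/2 = 7.65 kHz, folds to fs − 13.6 kHz = 1.7 kHz.
Distinct values: {0.2 kHz, 0.3 kHz, 1.7 kHz, 2.7 kHz, 6.8 kHz}.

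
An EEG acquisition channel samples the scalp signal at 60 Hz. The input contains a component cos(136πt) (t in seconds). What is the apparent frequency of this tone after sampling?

ω = 136π rad/s → f = ω/(2π) = 68 Hz.
68 Hz mod fs = 8 Hz.
8 Hz ≤ fs/2 = 30 Hz, appears at 8 Hz.

8 Hz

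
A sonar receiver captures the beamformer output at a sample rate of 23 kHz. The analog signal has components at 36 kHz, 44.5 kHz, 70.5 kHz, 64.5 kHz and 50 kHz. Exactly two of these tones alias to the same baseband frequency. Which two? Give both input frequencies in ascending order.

44.5 kHz, 70.5 kHz

fs/2 = 11.5 kHz.
36 kHz mod fs = 13 kHz.
13 kHz > fs/2 = 11.5 kHz, folds to fs − 13 kHz = 10 kHz.
44.5 kHz mod fs = 21.5 kHz.
21.5 kHz > fs/2 = 11.5 kHz, folds to fs − 21.5 kHz = 1.5 kHz.
70.5 kHz mod fs = 1.5 kHz.
1.5 kHz ≤ fs/2 = 11.5 kHz, appears at 1.5 kHz.
64.5 kHz mod fs = 18.5 kHz.
18.5 kHz > fs/2 = 11.5 kHz, folds to fs − 18.5 kHz = 4.5 kHz.
50 kHz mod fs = 4 kHz.
4 kHz ≤ fs/2 = 11.5 kHz, appears at 4 kHz.
44.5 kHz and 70.5 kHz both map to 1.5 kHz.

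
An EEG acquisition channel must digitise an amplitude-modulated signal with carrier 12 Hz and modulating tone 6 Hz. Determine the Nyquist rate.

AM sidebands sit at fc ± fm = 6 Hz and 18 Hz.
Highest-frequency component: 18 Hz.
Nyquist rate = 2 × 18 Hz = 36 Hz.

36 Hz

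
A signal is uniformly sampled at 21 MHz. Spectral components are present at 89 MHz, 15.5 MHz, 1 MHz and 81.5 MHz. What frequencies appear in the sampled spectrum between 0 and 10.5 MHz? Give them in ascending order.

1 MHz, 2.5 MHz, 5 MHz, 5.5 MHz

fs/2 = 10.5 MHz.
89 MHz mod fs = 5 MHz.
5 MHz ≤ fs/2 = 10.5 MHz, appears at 5 MHz.
15.5 MHz > fs/2 = 10.5 MHz, folds to fs − 15.5 MHz = 5.5 MHz.
1 MHz ≤ fs/2 = 10.5 MHz, passes unchanged.
81.5 MHz mod fs = 18.5 MHz.
18.5 MHz > fs/2 = 10.5 MHz, folds to fs − 18.5 MHz = 2.5 MHz.
Distinct values: {1 MHz, 2.5 MHz, 5 MHz, 5.5 MHz}.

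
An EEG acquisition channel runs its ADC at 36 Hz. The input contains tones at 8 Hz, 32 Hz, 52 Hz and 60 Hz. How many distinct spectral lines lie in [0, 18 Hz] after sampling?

4

fs/2 = 18 Hz.
8 Hz ≤ fs/2 = 18 Hz, passes unchanged.
32 Hz > fs/2 = 18 Hz, folds to fs − 32 Hz = 4 Hz.
52 Hz mod fs = 16 Hz.
16 Hz ≤ fs/2 = 18 Hz, appears at 16 Hz.
60 Hz mod fs = 24 Hz.
24 Hz > fs/2 = 18 Hz, folds to fs − 24 Hz = 12 Hz.
Distinct values: {4 Hz, 8 Hz, 12 Hz, 16 Hz} → 4.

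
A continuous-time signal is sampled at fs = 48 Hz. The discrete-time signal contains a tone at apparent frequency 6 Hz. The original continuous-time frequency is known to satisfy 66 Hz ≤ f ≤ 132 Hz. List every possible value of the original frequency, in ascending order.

90 Hz, 102 Hz

Frequencies that alias to 6 Hz are k·fs ± 6 Hz for integer k ≥ 0.
k=0: 6 Hz.
k=1: 42 Hz, 54 Hz.
k=2: 90 Hz, 102 Hz.
k=3: 138 Hz, 150 Hz.
Within [66 Hz, 132 Hz]: 90 Hz, 102 Hz.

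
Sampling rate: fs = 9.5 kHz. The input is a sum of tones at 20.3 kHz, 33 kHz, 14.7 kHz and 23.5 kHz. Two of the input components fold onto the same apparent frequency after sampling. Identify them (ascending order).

23.5 kHz, 33 kHz

fs/2 = 4.75 kHz.
20.3 kHz mod fs = 1.3 kHz.
1.3 kHz ≤ fs/2 = 4.75 kHz, appears at 1.3 kHz.
33 kHz mod fs = 4.5 kHz.
4.5 kHz ≤ fs/2 = 4.75 kHz, appears at 4.5 kHz.
14.7 kHz mod fs = 5.2 kHz.
5.2 kHz > fs/2 = 4.75 kHz, folds to fs − 5.2 kHz = 4.3 kHz.
23.5 kHz mod fs = 4.5 kHz.
4.5 kHz ≤ fs/2 = 4.75 kHz, appears at 4.5 kHz.
23.5 kHz and 33 kHz both map to 4.5 kHz.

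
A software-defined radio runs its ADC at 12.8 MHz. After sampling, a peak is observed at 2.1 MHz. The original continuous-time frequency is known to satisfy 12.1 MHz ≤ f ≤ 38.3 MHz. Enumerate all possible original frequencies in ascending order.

14.9 MHz, 23.5 MHz, 27.7 MHz, 36.3 MHz

Frequencies that alias to 2.1 MHz are k·fs ± 2.1 MHz for integer k ≥ 0.
k=0: 2.1 MHz.
k=1: 10.7 MHz, 14.9 MHz.
k=2: 23.5 MHz, 27.7 MHz.
k=3: 36.3 MHz, 40.5 MHz.
k=4: 49.1 MHz, 53.3 MHz.
Within [12.1 MHz, 38.3 MHz]: 14.9 MHz, 23.5 MHz, 27.7 MHz, 36.3 MHz.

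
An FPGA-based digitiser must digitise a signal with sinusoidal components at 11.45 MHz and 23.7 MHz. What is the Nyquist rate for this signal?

Highest-frequency component: 23.7 MHz.
Nyquist rate = 2 × 23.7 MHz = 47.4 MHz.

47.4 MHz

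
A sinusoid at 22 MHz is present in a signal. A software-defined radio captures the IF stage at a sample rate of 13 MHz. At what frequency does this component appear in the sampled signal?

22 MHz mod fs = 9 MHz.
9 MHz > fs/2 = 6.5 MHz, folds to fs − 9 MHz = 4 MHz.

4 MHz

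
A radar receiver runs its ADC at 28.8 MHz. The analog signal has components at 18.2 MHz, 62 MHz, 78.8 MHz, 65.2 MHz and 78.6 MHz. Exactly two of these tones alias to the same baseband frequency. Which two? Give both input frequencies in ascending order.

65.2 MHz, 78.8 MHz

fs/2 = 14.4 MHz.
18.2 MHz > fs/2 = 14.4 MHz, folds to fs − 18.2 MHz = 10.6 MHz.
62 MHz mod fs = 4.4 MHz.
4.4 MHz ≤ fs/2 = 14.4 MHz, appears at 4.4 MHz.
78.8 MHz mod fs = 21.2 MHz.
21.2 MHz > fs/2 = 14.4 MHz, folds to fs − 21.2 MHz = 7.6 MHz.
65.2 MHz mod fs = 7.6 MHz.
7.6 MHz ≤ fs/2 = 14.4 MHz, appears at 7.6 MHz.
78.6 MHz mod fs = 21 MHz.
21 MHz > fs/2 = 14.4 MHz, folds to fs − 21 MHz = 7.8 MHz.
65.2 MHz and 78.8 MHz both map to 7.6 MHz.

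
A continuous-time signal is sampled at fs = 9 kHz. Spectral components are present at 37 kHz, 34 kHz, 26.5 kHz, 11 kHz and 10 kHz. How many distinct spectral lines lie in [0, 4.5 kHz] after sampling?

3

fs/2 = 4.5 kHz.
37 kHz mod fs = 1 kHz.
1 kHz ≤ fs/2 = 4.5 kHz, appears at 1 kHz.
34 kHz mod fs = 7 kHz.
7 kHz > fs/2 = 4.5 kHz, folds to fs − 7 kHz = 2 kHz.
26.5 kHz mod fs = 8.5 kHz.
8.5 kHz > fs/2 = 4.5 kHz, folds to fs − 8.5 kHz = 0.5 kHz.
11 kHz mod fs = 2 kHz.
2 kHz ≤ fs/2 = 4.5 kHz, appears at 2 kHz.
10 kHz mod fs = 1 kHz.
1 kHz ≤ fs/2 = 4.5 kHz, appears at 1 kHz.
Distinct values: {0.5 kHz, 1 kHz, 2 kHz} → 3.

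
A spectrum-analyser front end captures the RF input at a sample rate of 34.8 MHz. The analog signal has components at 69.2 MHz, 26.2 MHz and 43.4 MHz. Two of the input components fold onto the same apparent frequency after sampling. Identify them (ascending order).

26.2 MHz, 43.4 MHz

fs/2 = 17.4 MHz.
69.2 MHz mod fs = 34.4 MHz.
34.4 MHz > fs/2 = 17.4 MHz, folds to fs − 34.4 MHz = 0.4 MHz.
26.2 MHz > fs/2 = 17.4 MHz, folds to fs − 26.2 MHz = 8.6 MHz.
43.4 MHz mod fs = 8.6 MHz.
8.6 MHz ≤ fs/2 = 17.4 MHz, appears at 8.6 MHz.
26.2 MHz and 43.4 MHz both map to 8.6 MHz.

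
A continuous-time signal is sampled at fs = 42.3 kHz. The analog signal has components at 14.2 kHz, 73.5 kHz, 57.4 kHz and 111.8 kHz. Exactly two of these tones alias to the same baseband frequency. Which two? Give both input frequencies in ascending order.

fs/2 = 21.15 kHz.
14.2 kHz ≤ fs/2 = 21.15 kHz, passes unchanged.
73.5 kHz mod fs = 31.2 kHz.
31.2 kHz > fs/2 = 21.15 kHz, folds to fs − 31.2 kHz = 11.1 kHz.
57.4 kHz mod fs = 15.1 kHz.
15.1 kHz ≤ fs/2 = 21.15 kHz, appears at 15.1 kHz.
111.8 kHz mod fs = 27.2 kHz.
27.2 kHz > fs/2 = 21.15 kHz, folds to fs − 27.2 kHz = 15.1 kHz.
57.4 kHz and 111.8 kHz both map to 15.1 kHz.

57.4 kHz, 111.8 kHz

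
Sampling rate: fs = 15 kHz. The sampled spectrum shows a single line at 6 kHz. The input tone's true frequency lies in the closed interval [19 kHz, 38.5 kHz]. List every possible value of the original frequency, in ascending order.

21 kHz, 24 kHz, 36 kHz

Frequencies that alias to 6 kHz are k·fs ± 6 kHz for integer k ≥ 0.
k=0: 6 kHz.
k=1: 9 kHz, 21 kHz.
k=2: 24 kHz, 36 kHz.
k=3: 39 kHz, 51 kHz.
Within [19 kHz, 38.5 kHz]: 21 kHz, 24 kHz, 36 kHz.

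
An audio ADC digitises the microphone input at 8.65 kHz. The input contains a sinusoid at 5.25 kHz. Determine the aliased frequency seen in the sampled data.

3.4 kHz

5.25 kHz > fs/2 = 4.325 kHz, folds to fs − 5.25 kHz = 3.4 kHz.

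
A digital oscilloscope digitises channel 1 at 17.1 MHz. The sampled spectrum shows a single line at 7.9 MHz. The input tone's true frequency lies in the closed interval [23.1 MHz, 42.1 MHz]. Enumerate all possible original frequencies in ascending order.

Frequencies that alias to 7.9 MHz are k·fs ± 7.9 MHz for integer k ≥ 0.
k=0: 7.9 MHz.
k=1: 9.2 MHz, 25 MHz.
k=2: 26.3 MHz, 42.1 MHz.
k=3: 43.4 MHz, 59.2 MHz.
Within [23.1 MHz, 42.1 MHz]: 25 MHz, 26.3 MHz, 42.1 MHz.

25 MHz, 26.3 MHz, 42.1 MHz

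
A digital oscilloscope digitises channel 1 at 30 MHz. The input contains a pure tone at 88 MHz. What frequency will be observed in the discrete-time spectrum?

88 MHz mod fs = 28 MHz.
28 MHz > fs/2 = 15 MHz, folds to fs − 28 MHz = 2 MHz.

2 MHz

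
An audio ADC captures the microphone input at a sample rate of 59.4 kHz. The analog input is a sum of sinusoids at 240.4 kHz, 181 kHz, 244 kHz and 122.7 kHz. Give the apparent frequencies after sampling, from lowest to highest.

fs/2 = 29.7 kHz.
240.4 kHz mod fs = 2.8 kHz.
2.8 kHz ≤ fs/2 = 29.7 kHz, appears at 2.8 kHz.
181 kHz mod fs = 2.8 kHz.
2.8 kHz ≤ fs/2 = 29.7 kHz, appears at 2.8 kHz.
244 kHz mod fs = 6.4 kHz.
6.4 kHz ≤ fs/2 = 29.7 kHz, appears at 6.4 kHz.
122.7 kHz mod fs = 3.9 kHz.
3.9 kHz ≤ fs/2 = 29.7 kHz, appears at 3.9 kHz.
Distinct values: {2.8 kHz, 3.9 kHz, 6.4 kHz}.

2.8 kHz, 3.9 kHz, 6.4 kHz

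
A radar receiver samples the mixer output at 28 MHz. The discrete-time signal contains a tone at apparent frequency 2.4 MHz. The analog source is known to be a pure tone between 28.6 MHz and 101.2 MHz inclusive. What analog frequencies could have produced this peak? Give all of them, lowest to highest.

Frequencies that alias to 2.4 MHz are k·fs ± 2.4 MHz for integer k ≥ 0.
k=0: 2.4 MHz.
k=1: 25.6 MHz, 30.4 MHz.
k=2: 53.6 MHz, 58.4 MHz.
k=3: 81.6 MHz, 86.4 MHz.
k=4: 109.6 MHz, 114.4 MHz.
Within [28.6 MHz, 101.2 MHz]: 30.4 MHz, 53.6 MHz, 58.4 MHz, 81.6 MHz, 86.4 MHz.

30.4 MHz, 53.6 MHz, 58.4 MHz, 81.6 MHz, 86.4 MHz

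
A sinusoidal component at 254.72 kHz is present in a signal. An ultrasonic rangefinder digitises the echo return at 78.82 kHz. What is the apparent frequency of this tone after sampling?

18.26 kHz

254.72 kHz mod fs = 18.26 kHz.
18.26 kHz ≤ fs/2 = 39.41 kHz, appears at 18.26 kHz.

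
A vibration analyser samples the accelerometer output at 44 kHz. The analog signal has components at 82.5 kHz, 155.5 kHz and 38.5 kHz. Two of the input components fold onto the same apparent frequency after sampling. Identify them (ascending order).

38.5 kHz, 82.5 kHz

fs/2 = 22 kHz.
82.5 kHz mod fs = 38.5 kHz.
38.5 kHz > fs/2 = 22 kHz, folds to fs − 38.5 kHz = 5.5 kHz.
155.5 kHz mod fs = 23.5 kHz.
23.5 kHz > fs/2 = 22 kHz, folds to fs − 23.5 kHz = 20.5 kHz.
38.5 kHz > fs/2 = 22 kHz, folds to fs − 38.5 kHz = 5.5 kHz.
38.5 kHz and 82.5 kHz both map to 5.5 kHz.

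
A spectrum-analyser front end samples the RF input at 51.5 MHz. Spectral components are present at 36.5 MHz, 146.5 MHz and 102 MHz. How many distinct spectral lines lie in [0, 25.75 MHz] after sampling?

3

fs/2 = 25.75 MHz.
36.5 MHz > fs/2 = 25.75 MHz, folds to fs − 36.5 MHz = 15 MHz.
146.5 MHz mod fs = 43.5 MHz.
43.5 MHz > fs/2 = 25.75 MHz, folds to fs − 43.5 MHz = 8 MHz.
102 MHz mod fs = 50.5 MHz.
50.5 MHz > fs/2 = 25.75 MHz, folds to fs − 50.5 MHz = 1 MHz.
Distinct values: {1 MHz, 8 MHz, 15 MHz} → 3.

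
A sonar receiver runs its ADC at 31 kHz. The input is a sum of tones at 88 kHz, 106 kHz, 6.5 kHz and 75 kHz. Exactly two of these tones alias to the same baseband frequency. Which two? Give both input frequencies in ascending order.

fs/2 = 15.5 kHz.
88 kHz mod fs = 26 kHz.
26 kHz > fs/2 = 15.5 kHz, folds to fs − 26 kHz = 5 kHz.
106 kHz mod fs = 13 kHz.
13 kHz ≤ fs/2 = 15.5 kHz, appears at 13 kHz.
6.5 kHz ≤ fs/2 = 15.5 kHz, passes unchanged.
75 kHz mod fs = 13 kHz.
13 kHz ≤ fs/2 = 15.5 kHz, appears at 13 kHz.
75 kHz and 106 kHz both map to 13 kHz.

75 kHz, 106 kHz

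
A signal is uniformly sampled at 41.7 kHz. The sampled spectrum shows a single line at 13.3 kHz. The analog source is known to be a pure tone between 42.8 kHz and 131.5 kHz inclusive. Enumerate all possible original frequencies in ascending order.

Frequencies that alias to 13.3 kHz are k·fs ± 13.3 kHz for integer k ≥ 0.
k=0: 13.3 kHz.
k=1: 28.4 kHz, 55 kHz.
k=2: 70.1 kHz, 96.7 kHz.
k=3: 111.8 kHz, 138.4 kHz.
k=4: 153.5 kHz, 180.1 kHz.
Within [42.8 kHz, 131.5 kHz]: 55 kHz, 70.1 kHz, 96.7 kHz, 111.8 kHz.

55 kHz, 70.1 kHz, 96.7 kHz, 111.8 kHz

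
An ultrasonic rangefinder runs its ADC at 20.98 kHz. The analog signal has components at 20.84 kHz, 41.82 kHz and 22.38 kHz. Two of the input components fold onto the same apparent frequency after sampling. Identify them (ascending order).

fs/2 = 10.49 kHz.
20.84 kHz > fs/2 = 10.49 kHz, folds to fs − 20.84 kHz = 0.14 kHz.
41.82 kHz mod fs = 20.84 kHz.
20.84 kHz > fs/2 = 10.49 kHz, folds to fs − 20.84 kHz = 0.14 kHz.
22.38 kHz mod fs = 1.4 kHz.
1.4 kHz ≤ fs/2 = 10.49 kHz, appears at 1.4 kHz.
20.84 kHz and 41.82 kHz both map to 0.14 kHz.

20.84 kHz, 41.82 kHz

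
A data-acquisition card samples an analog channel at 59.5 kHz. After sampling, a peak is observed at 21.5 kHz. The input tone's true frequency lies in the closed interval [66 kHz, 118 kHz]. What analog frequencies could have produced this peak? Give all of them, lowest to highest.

81 kHz, 97.5 kHz

Frequencies that alias to 21.5 kHz are k·fs ± 21.5 kHz for integer k ≥ 0.
k=0: 21.5 kHz.
k=1: 38 kHz, 81 kHz.
k=2: 97.5 kHz, 140.5 kHz.
k=3: 157 kHz, 200 kHz.
Within [66 kHz, 118 kHz]: 81 kHz, 97.5 kHz.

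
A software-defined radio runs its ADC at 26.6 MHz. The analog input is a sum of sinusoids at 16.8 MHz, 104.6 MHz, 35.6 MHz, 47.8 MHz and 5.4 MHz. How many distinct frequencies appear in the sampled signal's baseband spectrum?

fs/2 = 13.3 MHz.
16.8 MHz > fs/2 = 13.3 MHz, folds to fs − 16.8 MHz = 9.8 MHz.
104.6 MHz mod fs = 24.8 MHz.
24.8 MHz > fs/2 = 13.3 MHz, folds to fs − 24.8 MHz = 1.8 MHz.
35.6 MHz mod fs = 9 MHz.
9 MHz ≤ fs/2 = 13.3 MHz, appears at 9 MHz.
47.8 MHz mod fs = 21.2 MHz.
21.2 MHz > fs/2 = 13.3 MHz, folds to fs − 21.2 MHz = 5.4 MHz.
5.4 MHz ≤ fs/2 = 13.3 MHz, passes unchanged.
Distinct values: {1.8 MHz, 5.4 MHz, 9 MHz, 9.8 MHz} → 4.

4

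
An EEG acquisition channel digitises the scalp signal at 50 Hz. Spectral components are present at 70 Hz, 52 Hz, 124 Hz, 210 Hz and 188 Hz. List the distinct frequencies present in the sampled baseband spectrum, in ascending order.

fs/2 = 25 Hz.
70 Hz mod fs = 20 Hz.
20 Hz ≤ fs/2 = 25 Hz, appears at 20 Hz.
52 Hz mod fs = 2 Hz.
2 Hz ≤ fs/2 = 25 Hz, appears at 2 Hz.
124 Hz mod fs = 24 Hz.
24 Hz ≤ fs/2 = 25 Hz, appears at 24 Hz.
210 Hz mod fs = 10 Hz.
10 Hz ≤ fs/2 = 25 Hz, appears at 10 Hz.
188 Hz mod fs = 38 Hz.
38 Hz > fs/2 = 25 Hz, folds to fs − 38 Hz = 12 Hz.
Distinct values: {2 Hz, 10 Hz, 12 Hz, 20 Hz, 24 Hz}.

2 Hz, 10 Hz, 12 Hz, 20 Hz, 24 Hz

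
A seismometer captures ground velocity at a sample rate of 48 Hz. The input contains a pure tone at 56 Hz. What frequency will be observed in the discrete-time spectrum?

56 Hz mod fs = 8 Hz.
8 Hz ≤ fs/2 = 24 Hz, appears at 8 Hz.

8 Hz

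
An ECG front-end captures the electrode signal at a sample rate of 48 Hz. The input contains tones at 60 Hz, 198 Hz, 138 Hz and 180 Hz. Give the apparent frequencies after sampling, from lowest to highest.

6 Hz, 12 Hz

fs/2 = 24 Hz.
60 Hz mod fs = 12 Hz.
12 Hz ≤ fs/2 = 24 Hz, appears at 12 Hz.
198 Hz mod fs = 6 Hz.
6 Hz ≤ fs/2 = 24 Hz, appears at 6 Hz.
138 Hz mod fs = 42 Hz.
42 Hz > fs/2 = 24 Hz, folds to fs − 42 Hz = 6 Hz.
180 Hz mod fs = 36 Hz.
36 Hz > fs/2 = 24 Hz, folds to fs − 36 Hz = 12 Hz.
Distinct values: {6 Hz, 12 Hz}.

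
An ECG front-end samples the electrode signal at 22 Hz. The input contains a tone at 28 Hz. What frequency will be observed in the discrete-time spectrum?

28 Hz mod fs = 6 Hz.
6 Hz ≤ fs/2 = 11 Hz, appears at 6 Hz.

6 Hz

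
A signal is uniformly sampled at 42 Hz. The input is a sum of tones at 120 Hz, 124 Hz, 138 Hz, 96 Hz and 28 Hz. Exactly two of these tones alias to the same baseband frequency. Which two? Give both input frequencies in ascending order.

fs/2 = 21 Hz.
120 Hz mod fs = 36 Hz.
36 Hz > fs/2 = 21 Hz, folds to fs − 36 Hz = 6 Hz.
124 Hz mod fs = 40 Hz.
40 Hz > fs/2 = 21 Hz, folds to fs − 40 Hz = 2 Hz.
138 Hz mod fs = 12 Hz.
12 Hz ≤ fs/2 = 21 Hz, appears at 12 Hz.
96 Hz mod fs = 12 Hz.
12 Hz ≤ fs/2 = 21 Hz, appears at 12 Hz.
28 Hz > fs/2 = 21 Hz, folds to fs − 28 Hz = 14 Hz.
96 Hz and 138 Hz both map to 12 Hz.

96 Hz, 138 Hz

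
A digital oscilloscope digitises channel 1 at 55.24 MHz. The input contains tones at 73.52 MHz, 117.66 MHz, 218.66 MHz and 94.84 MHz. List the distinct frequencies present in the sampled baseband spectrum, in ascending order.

2.3 MHz, 7.18 MHz, 15.64 MHz, 18.28 MHz

fs/2 = 27.62 MHz.
73.52 MHz mod fs = 18.28 MHz.
18.28 MHz ≤ fs/2 = 27.62 MHz, appears at 18.28 MHz.
117.66 MHz mod fs = 7.18 MHz.
7.18 MHz ≤ fs/2 = 27.62 MHz, appears at 7.18 MHz.
218.66 MHz mod fs = 52.94 MHz.
52.94 MHz > fs/2 = 27.62 MHz, folds to fs − 52.94 MHz = 2.3 MHz.
94.84 MHz mod fs = 39.6 MHz.
39.6 MHz > fs/2 = 27.62 MHz, folds to fs − 39.6 MHz = 15.64 MHz.
Distinct values: {2.3 MHz, 7.18 MHz, 15.64 MHz, 18.28 MHz}.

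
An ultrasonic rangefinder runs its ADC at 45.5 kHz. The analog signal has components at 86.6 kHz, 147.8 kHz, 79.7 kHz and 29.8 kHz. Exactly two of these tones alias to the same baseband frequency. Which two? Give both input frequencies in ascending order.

79.7 kHz, 147.8 kHz

fs/2 = 22.75 kHz.
86.6 kHz mod fs = 41.1 kHz.
41.1 kHz > fs/2 = 22.75 kHz, folds to fs − 41.1 kHz = 4.4 kHz.
147.8 kHz mod fs = 11.3 kHz.
11.3 kHz ≤ fs/2 = 22.75 kHz, appears at 11.3 kHz.
79.7 kHz mod fs = 34.2 kHz.
34.2 kHz > fs/2 = 22.75 kHz, folds to fs − 34.2 kHz = 11.3 kHz.
29.8 kHz > fs/2 = 22.75 kHz, folds to fs − 29.8 kHz = 15.7 kHz.
79.7 kHz and 147.8 kHz both map to 11.3 kHz.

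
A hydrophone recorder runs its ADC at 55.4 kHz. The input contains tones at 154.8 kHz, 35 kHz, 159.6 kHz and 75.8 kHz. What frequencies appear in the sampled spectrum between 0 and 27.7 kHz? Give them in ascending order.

fs/2 = 27.7 kHz.
154.8 kHz mod fs = 44 kHz.
44 kHz > fs/2 = 27.7 kHz, folds to fs − 44 kHz = 11.4 kHz.
35 kHz > fs/2 = 27.7 kHz, folds to fs − 35 kHz = 20.4 kHz.
159.6 kHz mod fs = 48.8 kHz.
48.8 kHz > fs/2 = 27.7 kHz, folds to fs − 48.8 kHz = 6.6 kHz.
75.8 kHz mod fs = 20.4 kHz.
20.4 kHz ≤ fs/2 = 27.7 kHz, appears at 20.4 kHz.
Distinct values: {6.6 kHz, 11.4 kHz, 20.4 kHz}.

6.6 kHz, 11.4 kHz, 20.4 kHz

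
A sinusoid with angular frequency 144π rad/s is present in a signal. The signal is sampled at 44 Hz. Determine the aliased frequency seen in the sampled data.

16 Hz

ω = 144π rad/s → f = ω/(2π) = 72 Hz.
72 Hz mod fs = 28 Hz.
28 Hz > fs/2 = 22 Hz, folds to fs − 28 Hz = 16 Hz.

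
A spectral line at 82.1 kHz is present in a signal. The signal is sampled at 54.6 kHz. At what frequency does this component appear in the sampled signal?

27.1 kHz

82.1 kHz mod fs = 27.5 kHz.
27.5 kHz > fs/2 = 27.3 kHz, folds to fs − 27.5 kHz = 27.1 kHz.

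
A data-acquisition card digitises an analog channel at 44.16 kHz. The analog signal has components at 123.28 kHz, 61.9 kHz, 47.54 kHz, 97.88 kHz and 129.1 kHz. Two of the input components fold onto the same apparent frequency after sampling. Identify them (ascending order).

fs/2 = 22.08 kHz.
123.28 kHz mod fs = 34.96 kHz.
34.96 kHz > fs/2 = 22.08 kHz, folds to fs − 34.96 kHz = 9.2 kHz.
61.9 kHz mod fs = 17.74 kHz.
17.74 kHz ≤ fs/2 = 22.08 kHz, appears at 17.74 kHz.
47.54 kHz mod fs = 3.38 kHz.
3.38 kHz ≤ fs/2 = 22.08 kHz, appears at 3.38 kHz.
97.88 kHz mod fs = 9.56 kHz.
9.56 kHz ≤ fs/2 = 22.08 kHz, appears at 9.56 kHz.
129.1 kHz mod fs = 40.78 kHz.
40.78 kHz > fs/2 = 22.08 kHz, folds to fs − 40.78 kHz = 3.38 kHz.
47.54 kHz and 129.1 kHz both map to 3.38 kHz.

47.54 kHz, 129.1 kHz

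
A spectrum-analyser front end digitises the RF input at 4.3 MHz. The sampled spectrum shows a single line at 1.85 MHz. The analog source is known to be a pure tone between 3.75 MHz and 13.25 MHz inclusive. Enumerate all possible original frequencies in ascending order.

6.15 MHz, 6.75 MHz, 10.45 MHz, 11.05 MHz

Frequencies that alias to 1.85 MHz are k·fs ± 1.85 MHz for integer k ≥ 0.
k=0: 1.85 MHz.
k=1: 2.45 MHz, 6.15 MHz.
k=2: 6.75 MHz, 10.45 MHz.
k=3: 11.05 MHz, 14.75 MHz.
k=4: 15.35 MHz, 19.05 MHz.
Within [3.75 MHz, 13.25 MHz]: 6.15 MHz, 6.75 MHz, 10.45 MHz, 11.05 MHz.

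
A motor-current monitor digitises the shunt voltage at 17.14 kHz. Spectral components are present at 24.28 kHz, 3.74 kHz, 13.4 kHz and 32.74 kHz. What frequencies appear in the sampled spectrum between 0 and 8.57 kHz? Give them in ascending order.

fs/2 = 8.57 kHz.
24.28 kHz mod fs = 7.14 kHz.
7.14 kHz ≤ fs/2 = 8.57 kHz, appears at 7.14 kHz.
3.74 kHz ≤ fs/2 = 8.57 kHz, passes unchanged.
13.4 kHz > fs/2 = 8.57 kHz, folds to fs − 13.4 kHz = 3.74 kHz.
32.74 kHz mod fs = 15.6 kHz.
15.6 kHz > fs/2 = 8.57 kHz, folds to fs − 15.6 kHz = 1.54 kHz.
Distinct values: {1.54 kHz, 3.74 kHz, 7.14 kHz}.

1.54 kHz, 3.74 kHz, 7.14 kHz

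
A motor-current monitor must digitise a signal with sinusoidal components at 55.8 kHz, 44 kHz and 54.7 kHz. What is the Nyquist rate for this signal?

Highest-frequency component: 55.8 kHz.
Nyquist rate = 2 × 55.8 kHz = 111.6 kHz.

111.6 kHz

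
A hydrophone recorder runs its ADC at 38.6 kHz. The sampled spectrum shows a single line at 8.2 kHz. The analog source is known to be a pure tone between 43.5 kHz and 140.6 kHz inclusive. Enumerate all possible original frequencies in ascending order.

46.8 kHz, 69 kHz, 85.4 kHz, 107.6 kHz, 124 kHz

Frequencies that alias to 8.2 kHz are k·fs ± 8.2 kHz for integer k ≥ 0.
k=0: 8.2 kHz.
k=1: 30.4 kHz, 46.8 kHz.
k=2: 69 kHz, 85.4 kHz.
k=3: 107.6 kHz, 124 kHz.
k=4: 146.2 kHz, 162.6 kHz.
Within [43.5 kHz, 140.6 kHz]: 46.8 kHz, 69 kHz, 85.4 kHz, 107.6 kHz, 124 kHz.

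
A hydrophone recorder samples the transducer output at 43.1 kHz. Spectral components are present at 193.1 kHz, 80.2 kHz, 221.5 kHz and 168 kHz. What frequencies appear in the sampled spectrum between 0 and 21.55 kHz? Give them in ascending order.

4.4 kHz, 6 kHz, 20.7 kHz

fs/2 = 21.55 kHz.
193.1 kHz mod fs = 20.7 kHz.
20.7 kHz ≤ fs/2 = 21.55 kHz, appears at 20.7 kHz.
80.2 kHz mod fs = 37.1 kHz.
37.1 kHz > fs/2 = 21.55 kHz, folds to fs − 37.1 kHz = 6 kHz.
221.5 kHz mod fs = 6 kHz.
6 kHz ≤ fs/2 = 21.55 kHz, appears at 6 kHz.
168 kHz mod fs = 38.7 kHz.
38.7 kHz > fs/2 = 21.55 kHz, folds to fs − 38.7 kHz = 4.4 kHz.
Distinct values: {4.4 kHz, 6 kHz, 20.7 kHz}.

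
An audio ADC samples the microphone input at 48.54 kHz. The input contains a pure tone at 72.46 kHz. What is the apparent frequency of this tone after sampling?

23.92 kHz

72.46 kHz mod fs = 23.92 kHz.
23.92 kHz ≤ fs/2 = 24.27 kHz, appears at 23.92 kHz.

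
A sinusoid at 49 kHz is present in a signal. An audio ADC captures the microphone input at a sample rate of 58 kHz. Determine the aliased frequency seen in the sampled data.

9 kHz

49 kHz > fs/2 = 29 kHz, folds to fs − 49 kHz = 9 kHz.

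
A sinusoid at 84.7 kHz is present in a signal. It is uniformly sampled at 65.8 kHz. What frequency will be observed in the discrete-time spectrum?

84.7 kHz mod fs = 18.9 kHz.
18.9 kHz ≤ fs/2 = 32.9 kHz, appears at 18.9 kHz.

18.9 kHz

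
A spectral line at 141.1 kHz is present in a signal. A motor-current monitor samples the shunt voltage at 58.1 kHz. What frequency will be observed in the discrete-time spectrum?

141.1 kHz mod fs = 24.9 kHz.
24.9 kHz ≤ fs/2 = 29.05 kHz, appears at 24.9 kHz.

24.9 kHz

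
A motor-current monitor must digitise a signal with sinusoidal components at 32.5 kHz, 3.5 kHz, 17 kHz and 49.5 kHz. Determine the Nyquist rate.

Highest-frequency component: 49.5 kHz.
Nyquist rate = 2 × 49.5 kHz = 99 kHz.

99 kHz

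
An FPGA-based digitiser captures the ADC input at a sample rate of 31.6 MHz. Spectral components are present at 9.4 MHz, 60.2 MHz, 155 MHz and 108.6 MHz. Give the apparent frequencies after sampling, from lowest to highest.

3 MHz, 9.4 MHz, 13.8 MHz

fs/2 = 15.8 MHz.
9.4 MHz ≤ fs/2 = 15.8 MHz, passes unchanged.
60.2 MHz mod fs = 28.6 MHz.
28.6 MHz > fs/2 = 15.8 MHz, folds to fs − 28.6 MHz = 3 MHz.
155 MHz mod fs = 28.6 MHz.
28.6 MHz > fs/2 = 15.8 MHz, folds to fs − 28.6 MHz = 3 MHz.
108.6 MHz mod fs = 13.8 MHz.
13.8 MHz ≤ fs/2 = 15.8 MHz, appears at 13.8 MHz.
Distinct values: {3 MHz, 9.4 MHz, 13.8 MHz}.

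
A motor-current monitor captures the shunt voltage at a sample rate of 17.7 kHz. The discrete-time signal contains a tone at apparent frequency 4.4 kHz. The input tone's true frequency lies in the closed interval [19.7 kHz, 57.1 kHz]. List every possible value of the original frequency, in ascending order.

22.1 kHz, 31 kHz, 39.8 kHz, 48.7 kHz

Frequencies that alias to 4.4 kHz are k·fs ± 4.4 kHz for integer k ≥ 0.
k=0: 4.4 kHz.
k=1: 13.3 kHz, 22.1 kHz.
k=2: 31 kHz, 39.8 kHz.
k=3: 48.7 kHz, 57.5 kHz.
k=4: 66.4 kHz, 75.2 kHz.
Within [19.7 kHz, 57.1 kHz]: 22.1 kHz, 31 kHz, 39.8 kHz, 48.7 kHz.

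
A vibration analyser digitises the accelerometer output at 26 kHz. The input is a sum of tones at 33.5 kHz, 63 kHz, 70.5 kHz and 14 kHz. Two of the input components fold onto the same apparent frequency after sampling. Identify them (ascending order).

fs/2 = 13 kHz.
33.5 kHz mod fs = 7.5 kHz.
7.5 kHz ≤ fs/2 = 13 kHz, appears at 7.5 kHz.
63 kHz mod fs = 11 kHz.
11 kHz ≤ fs/2 = 13 kHz, appears at 11 kHz.
70.5 kHz mod fs = 18.5 kHz.
18.5 kHz > fs/2 = 13 kHz, folds to fs − 18.5 kHz = 7.5 kHz.
14 kHz > fs/2 = 13 kHz, folds to fs − 14 kHz = 12 kHz.
33.5 kHz and 70.5 kHz both map to 7.5 kHz.

33.5 kHz, 70.5 kHz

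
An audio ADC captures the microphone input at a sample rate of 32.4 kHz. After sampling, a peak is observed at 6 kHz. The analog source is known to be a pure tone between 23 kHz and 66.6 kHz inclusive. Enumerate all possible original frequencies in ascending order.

26.4 kHz, 38.4 kHz, 58.8 kHz

Frequencies that alias to 6 kHz are k·fs ± 6 kHz for integer k ≥ 0.
k=0: 6 kHz.
k=1: 26.4 kHz, 38.4 kHz.
k=2: 58.8 kHz, 70.8 kHz.
k=3: 91.2 kHz, 103.2 kHz.
Within [23 kHz, 66.6 kHz]: 26.4 kHz, 38.4 kHz, 58.8 kHz.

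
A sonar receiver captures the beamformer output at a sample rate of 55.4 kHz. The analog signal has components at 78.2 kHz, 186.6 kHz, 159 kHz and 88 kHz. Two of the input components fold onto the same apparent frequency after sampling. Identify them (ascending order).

78.2 kHz, 88 kHz

fs/2 = 27.7 kHz.
78.2 kHz mod fs = 22.8 kHz.
22.8 kHz ≤ fs/2 = 27.7 kHz, appears at 22.8 kHz.
186.6 kHz mod fs = 20.4 kHz.
20.4 kHz ≤ fs/2 = 27.7 kHz, appears at 20.4 kHz.
159 kHz mod fs = 48.2 kHz.
48.2 kHz > fs/2 = 27.7 kHz, folds to fs − 48.2 kHz = 7.2 kHz.
88 kHz mod fs = 32.6 kHz.
32.6 kHz > fs/2 = 27.7 kHz, folds to fs − 32.6 kHz = 22.8 kHz.
78.2 kHz and 88 kHz both map to 22.8 kHz.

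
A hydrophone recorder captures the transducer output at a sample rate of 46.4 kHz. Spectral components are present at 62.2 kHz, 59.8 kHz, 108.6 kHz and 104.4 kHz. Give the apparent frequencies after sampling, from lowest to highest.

fs/2 = 23.2 kHz.
62.2 kHz mod fs = 15.8 kHz.
15.8 kHz ≤ fs/2 = 23.2 kHz, appears at 15.8 kHz.
59.8 kHz mod fs = 13.4 kHz.
13.4 kHz ≤ fs/2 = 23.2 kHz, appears at 13.4 kHz.
108.6 kHz mod fs = 15.8 kHz.
15.8 kHz ≤ fs/2 = 23.2 kHz, appears at 15.8 kHz.
104.4 kHz mod fs = 11.6 kHz.
11.6 kHz ≤ fs/2 = 23.2 kHz, appears at 11.6 kHz.
Distinct values: {11.6 kHz, 13.4 kHz, 15.8 kHz}.

11.6 kHz, 13.4 kHz, 15.8 kHz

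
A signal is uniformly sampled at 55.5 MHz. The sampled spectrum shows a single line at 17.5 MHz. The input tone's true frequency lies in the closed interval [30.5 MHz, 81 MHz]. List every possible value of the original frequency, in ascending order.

Frequencies that alias to 17.5 MHz are k·fs ± 17.5 MHz for integer k ≥ 0.
k=0: 17.5 MHz.
k=1: 38 MHz, 73 MHz.
k=2: 93.5 MHz, 128.5 MHz.
Within [30.5 MHz, 81 MHz]: 38 MHz, 73 MHz.

38 MHz, 73 MHz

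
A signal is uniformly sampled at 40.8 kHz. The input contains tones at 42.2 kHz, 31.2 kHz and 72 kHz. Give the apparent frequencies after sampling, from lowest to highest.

1.4 kHz, 9.6 kHz

fs/2 = 20.4 kHz.
42.2 kHz mod fs = 1.4 kHz.
1.4 kHz ≤ fs/2 = 20.4 kHz, appears at 1.4 kHz.
31.2 kHz > fs/2 = 20.4 kHz, folds to fs − 31.2 kHz = 9.6 kHz.
72 kHz mod fs = 31.2 kHz.
31.2 kHz > fs/2 = 20.4 kHz, folds to fs − 31.2 kHz = 9.6 kHz.
Distinct values: {1.4 kHz, 9.6 kHz}.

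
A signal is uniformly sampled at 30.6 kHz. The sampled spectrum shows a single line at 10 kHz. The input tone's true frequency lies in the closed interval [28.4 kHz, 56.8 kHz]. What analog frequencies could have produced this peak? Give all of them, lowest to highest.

Frequencies that alias to 10 kHz are k·fs ± 10 kHz for integer k ≥ 0.
k=0: 10 kHz.
k=1: 20.6 kHz, 40.6 kHz.
k=2: 51.2 kHz, 71.2 kHz.
k=3: 81.8 kHz, 101.8 kHz.
Within [28.4 kHz, 56.8 kHz]: 40.6 kHz, 51.2 kHz.

40.6 kHz, 51.2 kHz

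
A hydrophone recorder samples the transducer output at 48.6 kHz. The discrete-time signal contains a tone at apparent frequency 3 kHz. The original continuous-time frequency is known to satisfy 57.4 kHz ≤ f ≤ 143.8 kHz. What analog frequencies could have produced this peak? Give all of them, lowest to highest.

94.2 kHz, 100.2 kHz, 142.8 kHz

Frequencies that alias to 3 kHz are k·fs ± 3 kHz for integer k ≥ 0.
k=0: 3 kHz.
k=1: 45.6 kHz, 51.6 kHz.
k=2: 94.2 kHz, 100.2 kHz.
k=3: 142.8 kHz, 148.8 kHz.
k=4: 191.4 kHz, 197.4 kHz.
Within [57.4 kHz, 143.8 kHz]: 94.2 kHz, 100.2 kHz, 142.8 kHz.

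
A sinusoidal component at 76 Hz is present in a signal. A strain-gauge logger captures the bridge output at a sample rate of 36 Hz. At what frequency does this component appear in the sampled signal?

76 Hz mod fs = 4 Hz.
4 Hz ≤ fs/2 = 18 Hz, appears at 4 Hz.

4 Hz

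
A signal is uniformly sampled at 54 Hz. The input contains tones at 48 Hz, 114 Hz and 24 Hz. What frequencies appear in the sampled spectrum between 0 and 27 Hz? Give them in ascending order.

6 Hz, 24 Hz

fs/2 = 27 Hz.
48 Hz > fs/2 = 27 Hz, folds to fs − 48 Hz = 6 Hz.
114 Hz mod fs = 6 Hz.
6 Hz ≤ fs/2 = 27 Hz, appears at 6 Hz.
24 Hz ≤ fs/2 = 27 Hz, passes unchanged.
Distinct values: {6 Hz, 24 Hz}.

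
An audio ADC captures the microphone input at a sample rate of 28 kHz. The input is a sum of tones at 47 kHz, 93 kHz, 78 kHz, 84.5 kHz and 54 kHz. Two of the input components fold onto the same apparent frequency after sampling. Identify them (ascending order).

47 kHz, 93 kHz

fs/2 = 14 kHz.
47 kHz mod fs = 19 kHz.
19 kHz > fs/2 = 14 kHz, folds to fs − 19 kHz = 9 kHz.
93 kHz mod fs = 9 kHz.
9 kHz ≤ fs/2 = 14 kHz, appears at 9 kHz.
78 kHz mod fs = 22 kHz.
22 kHz > fs/2 = 14 kHz, folds to fs − 22 kHz = 6 kHz.
84.5 kHz mod fs = 0.5 kHz.
0.5 kHz ≤ fs/2 = 14 kHz, appears at 0.5 kHz.
54 kHz mod fs = 26 kHz.
26 kHz > fs/2 = 14 kHz, folds to fs − 26 kHz = 2 kHz.
47 kHz and 93 kHz both map to 9 kHz.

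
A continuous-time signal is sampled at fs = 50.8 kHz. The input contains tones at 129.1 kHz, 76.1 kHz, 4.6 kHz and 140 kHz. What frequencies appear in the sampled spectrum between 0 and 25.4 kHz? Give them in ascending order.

4.6 kHz, 12.4 kHz, 23.3 kHz, 25.3 kHz

fs/2 = 25.4 kHz.
129.1 kHz mod fs = 27.5 kHz.
27.5 kHz > fs/2 = 25.4 kHz, folds to fs − 27.5 kHz = 23.3 kHz.
76.1 kHz mod fs = 25.3 kHz.
25.3 kHz ≤ fs/2 = 25.4 kHz, appears at 25.3 kHz.
4.6 kHz ≤ fs/2 = 25.4 kHz, passes unchanged.
140 kHz mod fs = 38.4 kHz.
38.4 kHz > fs/2 = 25.4 kHz, folds to fs − 38.4 kHz = 12.4 kHz.
Distinct values: {4.6 kHz, 12.4 kHz, 23.3 kHz, 25.3 kHz}.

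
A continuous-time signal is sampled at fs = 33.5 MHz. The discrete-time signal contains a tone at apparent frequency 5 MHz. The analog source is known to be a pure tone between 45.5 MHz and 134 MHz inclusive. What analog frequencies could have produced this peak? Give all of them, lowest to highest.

Frequencies that alias to 5 MHz are k·fs ± 5 MHz for integer k ≥ 0.
k=0: 5 MHz.
k=1: 28.5 MHz, 38.5 MHz.
k=2: 62 MHz, 72 MHz.
k=3: 95.5 MHz, 105.5 MHz.
k=4: 129 MHz, 139 MHz.
k=5: 162.5 MHz, 172.5 MHz.
Within [45.5 MHz, 134 MHz]: 62 MHz, 72 MHz, 95.5 MHz, 105.5 MHz, 129 MHz.

62 MHz, 72 MHz, 95.5 MHz, 105.5 MHz, 129 MHz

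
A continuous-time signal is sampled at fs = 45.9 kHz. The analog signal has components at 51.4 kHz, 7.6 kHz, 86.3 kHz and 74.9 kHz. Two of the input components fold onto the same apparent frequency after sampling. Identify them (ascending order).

51.4 kHz, 86.3 kHz

fs/2 = 22.95 kHz.
51.4 kHz mod fs = 5.5 kHz.
5.5 kHz ≤ fs/2 = 22.95 kHz, appears at 5.5 kHz.
7.6 kHz ≤ fs/2 = 22.95 kHz, passes unchanged.
86.3 kHz mod fs = 40.4 kHz.
40.4 kHz > fs/2 = 22.95 kHz, folds to fs − 40.4 kHz = 5.5 kHz.
74.9 kHz mod fs = 29 kHz.
29 kHz > fs/2 = 22.95 kHz, folds to fs − 29 kHz = 16.9 kHz.
51.4 kHz and 86.3 kHz both map to 5.5 kHz.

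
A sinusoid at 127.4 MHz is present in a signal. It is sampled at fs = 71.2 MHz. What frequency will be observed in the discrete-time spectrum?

127.4 MHz mod fs = 56.2 MHz.
56.2 MHz > fs/2 = 35.6 MHz, folds to fs − 56.2 MHz = 15 MHz.

15 MHz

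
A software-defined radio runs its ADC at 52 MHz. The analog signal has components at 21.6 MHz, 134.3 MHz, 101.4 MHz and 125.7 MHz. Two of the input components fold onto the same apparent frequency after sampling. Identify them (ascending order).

fs/2 = 26 MHz.
21.6 MHz ≤ fs/2 = 26 MHz, passes unchanged.
134.3 MHz mod fs = 30.3 MHz.
30.3 MHz > fs/2 = 26 MHz, folds to fs − 30.3 MHz = 21.7 MHz.
101.4 MHz mod fs = 49.4 MHz.
49.4 MHz > fs/2 = 26 MHz, folds to fs − 49.4 MHz = 2.6 MHz.
125.7 MHz mod fs = 21.7 MHz.
21.7 MHz ≤ fs/2 = 26 MHz, appears at 21.7 MHz.
125.7 MHz and 134.3 MHz both map to 21.7 MHz.

125.7 MHz, 134.3 MHz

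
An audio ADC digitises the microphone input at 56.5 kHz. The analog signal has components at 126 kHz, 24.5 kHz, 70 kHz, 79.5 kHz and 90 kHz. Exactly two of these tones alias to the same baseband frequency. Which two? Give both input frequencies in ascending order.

79.5 kHz, 90 kHz

fs/2 = 28.25 kHz.
126 kHz mod fs = 13 kHz.
13 kHz ≤ fs/2 = 28.25 kHz, appears at 13 kHz.
24.5 kHz ≤ fs/2 = 28.25 kHz, passes unchanged.
70 kHz mod fs = 13.5 kHz.
13.5 kHz ≤ fs/2 = 28.25 kHz, appears at 13.5 kHz.
79.5 kHz mod fs = 23 kHz.
23 kHz ≤ fs/2 = 28.25 kHz, appears at 23 kHz.
90 kHz mod fs = 33.5 kHz.
33.5 kHz > fs/2 = 28.25 kHz, folds to fs − 33.5 kHz = 23 kHz.
79.5 kHz and 90 kHz both map to 23 kHz.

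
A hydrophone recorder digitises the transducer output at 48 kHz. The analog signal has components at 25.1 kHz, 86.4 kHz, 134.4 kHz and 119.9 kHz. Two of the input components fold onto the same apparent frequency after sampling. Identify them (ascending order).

fs/2 = 24 kHz.
25.1 kHz > fs/2 = 24 kHz, folds to fs − 25.1 kHz = 22.9 kHz.
86.4 kHz mod fs = 38.4 kHz.
38.4 kHz > fs/2 = 24 kHz, folds to fs − 38.4 kHz = 9.6 kHz.
134.4 kHz mod fs = 38.4 kHz.
38.4 kHz > fs/2 = 24 kHz, folds to fs − 38.4 kHz = 9.6 kHz.
119.9 kHz mod fs = 23.9 kHz.
23.9 kHz ≤ fs/2 = 24 kHz, appears at 23.9 kHz.
86.4 kHz and 134.4 kHz both map to 9.6 kHz.

86.4 kHz, 134.4 kHz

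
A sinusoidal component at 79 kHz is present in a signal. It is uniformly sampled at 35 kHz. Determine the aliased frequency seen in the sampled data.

9 kHz

79 kHz mod fs = 9 kHz.
9 kHz ≤ fs/2 = 17.5 kHz, appears at 9 kHz.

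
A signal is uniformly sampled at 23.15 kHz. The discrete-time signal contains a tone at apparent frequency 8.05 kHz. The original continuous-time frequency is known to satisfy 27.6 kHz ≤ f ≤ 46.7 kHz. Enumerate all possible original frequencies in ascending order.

Frequencies that alias to 8.05 kHz are k·fs ± 8.05 kHz for integer k ≥ 0.
k=0: 8.05 kHz.
k=1: 15.1 kHz, 31.2 kHz.
k=2: 38.25 kHz, 54.35 kHz.
k=3: 61.4 kHz, 77.5 kHz.
Within [27.6 kHz, 46.7 kHz]: 31.2 kHz, 38.25 kHz.

31.2 kHz, 38.25 kHz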